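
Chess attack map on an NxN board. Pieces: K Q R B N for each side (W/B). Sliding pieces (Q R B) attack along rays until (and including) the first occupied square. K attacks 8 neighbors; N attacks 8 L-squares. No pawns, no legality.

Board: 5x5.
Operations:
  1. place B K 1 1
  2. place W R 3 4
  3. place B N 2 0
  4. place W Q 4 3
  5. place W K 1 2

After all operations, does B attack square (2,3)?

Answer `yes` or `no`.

Op 1: place BK@(1,1)
Op 2: place WR@(3,4)
Op 3: place BN@(2,0)
Op 4: place WQ@(4,3)
Op 5: place WK@(1,2)
Per-piece attacks for B:
  BK@(1,1): attacks (1,2) (1,0) (2,1) (0,1) (2,2) (2,0) (0,2) (0,0)
  BN@(2,0): attacks (3,2) (4,1) (1,2) (0,1)
B attacks (2,3): no

Answer: no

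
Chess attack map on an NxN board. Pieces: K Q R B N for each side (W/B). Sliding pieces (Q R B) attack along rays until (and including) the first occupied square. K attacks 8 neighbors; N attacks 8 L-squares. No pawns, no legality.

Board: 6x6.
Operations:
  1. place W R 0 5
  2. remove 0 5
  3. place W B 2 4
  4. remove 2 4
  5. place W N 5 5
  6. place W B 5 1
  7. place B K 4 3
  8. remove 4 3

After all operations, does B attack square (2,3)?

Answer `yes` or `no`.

Op 1: place WR@(0,5)
Op 2: remove (0,5)
Op 3: place WB@(2,4)
Op 4: remove (2,4)
Op 5: place WN@(5,5)
Op 6: place WB@(5,1)
Op 7: place BK@(4,3)
Op 8: remove (4,3)
Per-piece attacks for B:
B attacks (2,3): no

Answer: no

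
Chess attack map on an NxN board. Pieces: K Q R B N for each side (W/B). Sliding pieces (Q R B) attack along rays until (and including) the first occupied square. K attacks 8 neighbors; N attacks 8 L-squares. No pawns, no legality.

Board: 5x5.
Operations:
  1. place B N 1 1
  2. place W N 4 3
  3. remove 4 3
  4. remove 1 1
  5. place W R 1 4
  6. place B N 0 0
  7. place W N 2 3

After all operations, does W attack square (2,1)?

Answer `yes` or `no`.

Op 1: place BN@(1,1)
Op 2: place WN@(4,3)
Op 3: remove (4,3)
Op 4: remove (1,1)
Op 5: place WR@(1,4)
Op 6: place BN@(0,0)
Op 7: place WN@(2,3)
Per-piece attacks for W:
  WR@(1,4): attacks (1,3) (1,2) (1,1) (1,0) (2,4) (3,4) (4,4) (0,4)
  WN@(2,3): attacks (4,4) (0,4) (3,1) (4,2) (1,1) (0,2)
W attacks (2,1): no

Answer: no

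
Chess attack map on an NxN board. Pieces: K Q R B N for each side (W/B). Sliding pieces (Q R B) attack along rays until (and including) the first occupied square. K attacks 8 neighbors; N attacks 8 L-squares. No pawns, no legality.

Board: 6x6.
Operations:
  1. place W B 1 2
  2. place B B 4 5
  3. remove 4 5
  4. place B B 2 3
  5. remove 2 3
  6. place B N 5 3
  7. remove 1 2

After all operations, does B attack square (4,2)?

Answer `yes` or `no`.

Op 1: place WB@(1,2)
Op 2: place BB@(4,5)
Op 3: remove (4,5)
Op 4: place BB@(2,3)
Op 5: remove (2,3)
Op 6: place BN@(5,3)
Op 7: remove (1,2)
Per-piece attacks for B:
  BN@(5,3): attacks (4,5) (3,4) (4,1) (3,2)
B attacks (4,2): no

Answer: no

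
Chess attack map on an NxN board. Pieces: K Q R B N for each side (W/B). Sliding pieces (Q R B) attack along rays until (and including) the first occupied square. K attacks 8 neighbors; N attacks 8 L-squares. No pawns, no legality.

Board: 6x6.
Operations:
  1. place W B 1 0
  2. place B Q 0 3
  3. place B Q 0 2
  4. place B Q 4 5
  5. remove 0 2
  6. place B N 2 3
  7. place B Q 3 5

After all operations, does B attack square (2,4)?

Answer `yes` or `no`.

Answer: yes

Derivation:
Op 1: place WB@(1,0)
Op 2: place BQ@(0,3)
Op 3: place BQ@(0,2)
Op 4: place BQ@(4,5)
Op 5: remove (0,2)
Op 6: place BN@(2,3)
Op 7: place BQ@(3,5)
Per-piece attacks for B:
  BQ@(0,3): attacks (0,4) (0,5) (0,2) (0,1) (0,0) (1,3) (2,3) (1,4) (2,5) (1,2) (2,1) (3,0) [ray(1,0) blocked at (2,3)]
  BN@(2,3): attacks (3,5) (4,4) (1,5) (0,4) (3,1) (4,2) (1,1) (0,2)
  BQ@(3,5): attacks (3,4) (3,3) (3,2) (3,1) (3,0) (4,5) (2,5) (1,5) (0,5) (4,4) (5,3) (2,4) (1,3) (0,2) [ray(1,0) blocked at (4,5)]
  BQ@(4,5): attacks (4,4) (4,3) (4,2) (4,1) (4,0) (5,5) (3,5) (5,4) (3,4) (2,3) [ray(-1,0) blocked at (3,5); ray(-1,-1) blocked at (2,3)]
B attacks (2,4): yes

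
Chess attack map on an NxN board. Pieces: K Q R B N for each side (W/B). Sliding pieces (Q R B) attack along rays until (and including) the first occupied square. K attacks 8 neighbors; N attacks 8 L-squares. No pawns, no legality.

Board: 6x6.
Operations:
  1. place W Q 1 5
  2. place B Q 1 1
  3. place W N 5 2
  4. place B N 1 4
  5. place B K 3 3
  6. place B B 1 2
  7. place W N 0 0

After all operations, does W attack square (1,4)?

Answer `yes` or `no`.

Answer: yes

Derivation:
Op 1: place WQ@(1,5)
Op 2: place BQ@(1,1)
Op 3: place WN@(5,2)
Op 4: place BN@(1,4)
Op 5: place BK@(3,3)
Op 6: place BB@(1,2)
Op 7: place WN@(0,0)
Per-piece attacks for W:
  WN@(0,0): attacks (1,2) (2,1)
  WQ@(1,5): attacks (1,4) (2,5) (3,5) (4,5) (5,5) (0,5) (2,4) (3,3) (0,4) [ray(0,-1) blocked at (1,4); ray(1,-1) blocked at (3,3)]
  WN@(5,2): attacks (4,4) (3,3) (4,0) (3,1)
W attacks (1,4): yes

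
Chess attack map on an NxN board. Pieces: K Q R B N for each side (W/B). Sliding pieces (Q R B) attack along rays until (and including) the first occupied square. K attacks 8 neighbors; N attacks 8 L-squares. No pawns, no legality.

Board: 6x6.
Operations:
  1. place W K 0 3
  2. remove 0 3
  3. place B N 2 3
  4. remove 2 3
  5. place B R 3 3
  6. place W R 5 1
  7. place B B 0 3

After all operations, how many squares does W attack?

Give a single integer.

Answer: 10

Derivation:
Op 1: place WK@(0,3)
Op 2: remove (0,3)
Op 3: place BN@(2,3)
Op 4: remove (2,3)
Op 5: place BR@(3,3)
Op 6: place WR@(5,1)
Op 7: place BB@(0,3)
Per-piece attacks for W:
  WR@(5,1): attacks (5,2) (5,3) (5,4) (5,5) (5,0) (4,1) (3,1) (2,1) (1,1) (0,1)
Union (10 distinct): (0,1) (1,1) (2,1) (3,1) (4,1) (5,0) (5,2) (5,3) (5,4) (5,5)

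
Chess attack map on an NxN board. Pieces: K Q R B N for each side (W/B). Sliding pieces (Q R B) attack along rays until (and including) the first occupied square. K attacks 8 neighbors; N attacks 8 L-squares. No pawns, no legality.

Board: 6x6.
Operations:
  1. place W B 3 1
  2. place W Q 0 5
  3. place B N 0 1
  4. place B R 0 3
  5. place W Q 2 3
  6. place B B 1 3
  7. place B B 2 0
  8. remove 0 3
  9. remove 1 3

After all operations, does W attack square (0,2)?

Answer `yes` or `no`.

Op 1: place WB@(3,1)
Op 2: place WQ@(0,5)
Op 3: place BN@(0,1)
Op 4: place BR@(0,3)
Op 5: place WQ@(2,3)
Op 6: place BB@(1,3)
Op 7: place BB@(2,0)
Op 8: remove (0,3)
Op 9: remove (1,3)
Per-piece attacks for W:
  WQ@(0,5): attacks (0,4) (0,3) (0,2) (0,1) (1,5) (2,5) (3,5) (4,5) (5,5) (1,4) (2,3) [ray(0,-1) blocked at (0,1); ray(1,-1) blocked at (2,3)]
  WQ@(2,3): attacks (2,4) (2,5) (2,2) (2,1) (2,0) (3,3) (4,3) (5,3) (1,3) (0,3) (3,4) (4,5) (3,2) (4,1) (5,0) (1,4) (0,5) (1,2) (0,1) [ray(0,-1) blocked at (2,0); ray(-1,1) blocked at (0,5); ray(-1,-1) blocked at (0,1)]
  WB@(3,1): attacks (4,2) (5,3) (4,0) (2,2) (1,3) (0,4) (2,0) [ray(-1,-1) blocked at (2,0)]
W attacks (0,2): yes

Answer: yes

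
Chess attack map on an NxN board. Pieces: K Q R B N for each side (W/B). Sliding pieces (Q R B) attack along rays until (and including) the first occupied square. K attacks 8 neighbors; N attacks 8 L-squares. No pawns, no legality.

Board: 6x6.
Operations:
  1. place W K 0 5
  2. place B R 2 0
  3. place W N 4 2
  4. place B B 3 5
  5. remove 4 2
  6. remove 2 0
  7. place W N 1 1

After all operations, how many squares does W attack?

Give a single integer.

Answer: 7

Derivation:
Op 1: place WK@(0,5)
Op 2: place BR@(2,0)
Op 3: place WN@(4,2)
Op 4: place BB@(3,5)
Op 5: remove (4,2)
Op 6: remove (2,0)
Op 7: place WN@(1,1)
Per-piece attacks for W:
  WK@(0,5): attacks (0,4) (1,5) (1,4)
  WN@(1,1): attacks (2,3) (3,2) (0,3) (3,0)
Union (7 distinct): (0,3) (0,4) (1,4) (1,5) (2,3) (3,0) (3,2)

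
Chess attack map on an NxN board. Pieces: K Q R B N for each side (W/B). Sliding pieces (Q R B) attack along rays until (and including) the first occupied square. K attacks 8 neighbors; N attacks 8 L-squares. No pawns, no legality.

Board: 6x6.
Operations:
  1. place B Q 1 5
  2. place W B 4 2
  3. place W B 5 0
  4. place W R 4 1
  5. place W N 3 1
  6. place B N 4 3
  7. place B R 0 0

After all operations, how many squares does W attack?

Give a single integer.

Op 1: place BQ@(1,5)
Op 2: place WB@(4,2)
Op 3: place WB@(5,0)
Op 4: place WR@(4,1)
Op 5: place WN@(3,1)
Op 6: place BN@(4,3)
Op 7: place BR@(0,0)
Per-piece attacks for W:
  WN@(3,1): attacks (4,3) (5,2) (2,3) (1,2) (5,0) (1,0)
  WR@(4,1): attacks (4,2) (4,0) (5,1) (3,1) [ray(0,1) blocked at (4,2); ray(-1,0) blocked at (3,1)]
  WB@(4,2): attacks (5,3) (5,1) (3,3) (2,4) (1,5) (3,1) [ray(-1,1) blocked at (1,5); ray(-1,-1) blocked at (3,1)]
  WB@(5,0): attacks (4,1) [ray(-1,1) blocked at (4,1)]
Union (15 distinct): (1,0) (1,2) (1,5) (2,3) (2,4) (3,1) (3,3) (4,0) (4,1) (4,2) (4,3) (5,0) (5,1) (5,2) (5,3)

Answer: 15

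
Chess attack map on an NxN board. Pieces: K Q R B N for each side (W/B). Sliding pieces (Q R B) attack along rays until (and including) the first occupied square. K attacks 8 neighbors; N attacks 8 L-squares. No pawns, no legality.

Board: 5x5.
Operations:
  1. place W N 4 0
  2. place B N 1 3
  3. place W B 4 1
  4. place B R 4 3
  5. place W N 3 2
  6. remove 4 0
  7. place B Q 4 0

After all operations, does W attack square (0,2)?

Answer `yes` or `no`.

Op 1: place WN@(4,0)
Op 2: place BN@(1,3)
Op 3: place WB@(4,1)
Op 4: place BR@(4,3)
Op 5: place WN@(3,2)
Op 6: remove (4,0)
Op 7: place BQ@(4,0)
Per-piece attacks for W:
  WN@(3,2): attacks (4,4) (2,4) (1,3) (4,0) (2,0) (1,1)
  WB@(4,1): attacks (3,2) (3,0) [ray(-1,1) blocked at (3,2)]
W attacks (0,2): no

Answer: no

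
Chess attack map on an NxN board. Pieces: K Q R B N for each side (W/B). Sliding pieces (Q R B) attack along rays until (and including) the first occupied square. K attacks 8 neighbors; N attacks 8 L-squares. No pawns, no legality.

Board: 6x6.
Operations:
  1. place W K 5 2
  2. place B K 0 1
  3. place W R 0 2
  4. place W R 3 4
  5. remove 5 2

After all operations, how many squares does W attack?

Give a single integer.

Answer: 17

Derivation:
Op 1: place WK@(5,2)
Op 2: place BK@(0,1)
Op 3: place WR@(0,2)
Op 4: place WR@(3,4)
Op 5: remove (5,2)
Per-piece attacks for W:
  WR@(0,2): attacks (0,3) (0,4) (0,5) (0,1) (1,2) (2,2) (3,2) (4,2) (5,2) [ray(0,-1) blocked at (0,1)]
  WR@(3,4): attacks (3,5) (3,3) (3,2) (3,1) (3,0) (4,4) (5,4) (2,4) (1,4) (0,4)
Union (17 distinct): (0,1) (0,3) (0,4) (0,5) (1,2) (1,4) (2,2) (2,4) (3,0) (3,1) (3,2) (3,3) (3,5) (4,2) (4,4) (5,2) (5,4)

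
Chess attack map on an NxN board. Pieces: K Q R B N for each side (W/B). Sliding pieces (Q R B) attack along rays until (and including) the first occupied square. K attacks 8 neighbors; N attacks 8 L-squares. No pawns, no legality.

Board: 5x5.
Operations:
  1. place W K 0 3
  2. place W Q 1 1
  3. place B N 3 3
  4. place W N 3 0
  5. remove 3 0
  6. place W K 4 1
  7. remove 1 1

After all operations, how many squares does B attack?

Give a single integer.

Op 1: place WK@(0,3)
Op 2: place WQ@(1,1)
Op 3: place BN@(3,3)
Op 4: place WN@(3,0)
Op 5: remove (3,0)
Op 6: place WK@(4,1)
Op 7: remove (1,1)
Per-piece attacks for B:
  BN@(3,3): attacks (1,4) (4,1) (2,1) (1,2)
Union (4 distinct): (1,2) (1,4) (2,1) (4,1)

Answer: 4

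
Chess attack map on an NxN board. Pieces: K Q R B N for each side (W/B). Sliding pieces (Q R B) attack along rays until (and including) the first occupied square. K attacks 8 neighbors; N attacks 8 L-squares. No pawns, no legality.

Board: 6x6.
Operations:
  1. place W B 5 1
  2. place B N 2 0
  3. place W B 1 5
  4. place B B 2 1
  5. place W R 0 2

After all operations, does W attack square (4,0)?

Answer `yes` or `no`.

Op 1: place WB@(5,1)
Op 2: place BN@(2,0)
Op 3: place WB@(1,5)
Op 4: place BB@(2,1)
Op 5: place WR@(0,2)
Per-piece attacks for W:
  WR@(0,2): attacks (0,3) (0,4) (0,5) (0,1) (0,0) (1,2) (2,2) (3,2) (4,2) (5,2)
  WB@(1,5): attacks (2,4) (3,3) (4,2) (5,1) (0,4) [ray(1,-1) blocked at (5,1)]
  WB@(5,1): attacks (4,2) (3,3) (2,4) (1,5) (4,0) [ray(-1,1) blocked at (1,5)]
W attacks (4,0): yes

Answer: yes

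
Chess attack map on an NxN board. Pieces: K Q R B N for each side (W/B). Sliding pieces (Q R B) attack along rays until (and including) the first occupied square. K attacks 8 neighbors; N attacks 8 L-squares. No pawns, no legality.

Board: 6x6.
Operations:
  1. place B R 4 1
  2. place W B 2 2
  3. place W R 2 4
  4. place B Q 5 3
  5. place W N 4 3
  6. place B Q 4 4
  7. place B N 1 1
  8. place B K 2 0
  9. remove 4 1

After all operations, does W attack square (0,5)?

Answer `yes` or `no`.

Op 1: place BR@(4,1)
Op 2: place WB@(2,2)
Op 3: place WR@(2,4)
Op 4: place BQ@(5,3)
Op 5: place WN@(4,3)
Op 6: place BQ@(4,4)
Op 7: place BN@(1,1)
Op 8: place BK@(2,0)
Op 9: remove (4,1)
Per-piece attacks for W:
  WB@(2,2): attacks (3,3) (4,4) (3,1) (4,0) (1,3) (0,4) (1,1) [ray(1,1) blocked at (4,4); ray(-1,-1) blocked at (1,1)]
  WR@(2,4): attacks (2,5) (2,3) (2,2) (3,4) (4,4) (1,4) (0,4) [ray(0,-1) blocked at (2,2); ray(1,0) blocked at (4,4)]
  WN@(4,3): attacks (5,5) (3,5) (2,4) (5,1) (3,1) (2,2)
W attacks (0,5): no

Answer: no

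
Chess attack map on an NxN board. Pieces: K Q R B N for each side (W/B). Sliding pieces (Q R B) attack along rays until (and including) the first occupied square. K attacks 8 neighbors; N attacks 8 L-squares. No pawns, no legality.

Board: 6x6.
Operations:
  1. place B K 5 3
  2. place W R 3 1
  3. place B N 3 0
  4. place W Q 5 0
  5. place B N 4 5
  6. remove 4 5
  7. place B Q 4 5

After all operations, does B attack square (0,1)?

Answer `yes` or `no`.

Answer: yes

Derivation:
Op 1: place BK@(5,3)
Op 2: place WR@(3,1)
Op 3: place BN@(3,0)
Op 4: place WQ@(5,0)
Op 5: place BN@(4,5)
Op 6: remove (4,5)
Op 7: place BQ@(4,5)
Per-piece attacks for B:
  BN@(3,0): attacks (4,2) (5,1) (2,2) (1,1)
  BQ@(4,5): attacks (4,4) (4,3) (4,2) (4,1) (4,0) (5,5) (3,5) (2,5) (1,5) (0,5) (5,4) (3,4) (2,3) (1,2) (0,1)
  BK@(5,3): attacks (5,4) (5,2) (4,3) (4,4) (4,2)
B attacks (0,1): yes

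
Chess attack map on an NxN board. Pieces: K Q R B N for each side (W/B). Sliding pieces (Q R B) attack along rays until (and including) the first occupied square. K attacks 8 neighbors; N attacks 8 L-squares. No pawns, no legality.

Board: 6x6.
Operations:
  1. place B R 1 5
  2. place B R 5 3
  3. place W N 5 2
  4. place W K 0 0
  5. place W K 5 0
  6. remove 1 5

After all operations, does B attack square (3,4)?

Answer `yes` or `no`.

Answer: no

Derivation:
Op 1: place BR@(1,5)
Op 2: place BR@(5,3)
Op 3: place WN@(5,2)
Op 4: place WK@(0,0)
Op 5: place WK@(5,0)
Op 6: remove (1,5)
Per-piece attacks for B:
  BR@(5,3): attacks (5,4) (5,5) (5,2) (4,3) (3,3) (2,3) (1,3) (0,3) [ray(0,-1) blocked at (5,2)]
B attacks (3,4): no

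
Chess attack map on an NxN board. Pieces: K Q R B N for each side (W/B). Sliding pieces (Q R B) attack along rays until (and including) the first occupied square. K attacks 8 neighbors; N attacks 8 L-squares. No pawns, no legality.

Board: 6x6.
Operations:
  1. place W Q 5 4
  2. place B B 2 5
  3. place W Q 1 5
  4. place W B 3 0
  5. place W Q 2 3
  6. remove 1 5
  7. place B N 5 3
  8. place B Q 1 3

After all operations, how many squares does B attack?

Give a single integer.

Answer: 20

Derivation:
Op 1: place WQ@(5,4)
Op 2: place BB@(2,5)
Op 3: place WQ@(1,5)
Op 4: place WB@(3,0)
Op 5: place WQ@(2,3)
Op 6: remove (1,5)
Op 7: place BN@(5,3)
Op 8: place BQ@(1,3)
Per-piece attacks for B:
  BQ@(1,3): attacks (1,4) (1,5) (1,2) (1,1) (1,0) (2,3) (0,3) (2,4) (3,5) (2,2) (3,1) (4,0) (0,4) (0,2) [ray(1,0) blocked at (2,3)]
  BB@(2,5): attacks (3,4) (4,3) (5,2) (1,4) (0,3)
  BN@(5,3): attacks (4,5) (3,4) (4,1) (3,2)
Union (20 distinct): (0,2) (0,3) (0,4) (1,0) (1,1) (1,2) (1,4) (1,5) (2,2) (2,3) (2,4) (3,1) (3,2) (3,4) (3,5) (4,0) (4,1) (4,3) (4,5) (5,2)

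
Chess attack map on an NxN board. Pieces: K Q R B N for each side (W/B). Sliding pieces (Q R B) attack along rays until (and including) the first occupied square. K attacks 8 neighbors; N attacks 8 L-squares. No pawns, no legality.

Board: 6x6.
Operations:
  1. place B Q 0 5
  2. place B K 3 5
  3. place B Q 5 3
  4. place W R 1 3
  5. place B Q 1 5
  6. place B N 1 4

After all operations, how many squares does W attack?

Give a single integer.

Op 1: place BQ@(0,5)
Op 2: place BK@(3,5)
Op 3: place BQ@(5,3)
Op 4: place WR@(1,3)
Op 5: place BQ@(1,5)
Op 6: place BN@(1,4)
Per-piece attacks for W:
  WR@(1,3): attacks (1,4) (1,2) (1,1) (1,0) (2,3) (3,3) (4,3) (5,3) (0,3) [ray(0,1) blocked at (1,4); ray(1,0) blocked at (5,3)]
Union (9 distinct): (0,3) (1,0) (1,1) (1,2) (1,4) (2,3) (3,3) (4,3) (5,3)

Answer: 9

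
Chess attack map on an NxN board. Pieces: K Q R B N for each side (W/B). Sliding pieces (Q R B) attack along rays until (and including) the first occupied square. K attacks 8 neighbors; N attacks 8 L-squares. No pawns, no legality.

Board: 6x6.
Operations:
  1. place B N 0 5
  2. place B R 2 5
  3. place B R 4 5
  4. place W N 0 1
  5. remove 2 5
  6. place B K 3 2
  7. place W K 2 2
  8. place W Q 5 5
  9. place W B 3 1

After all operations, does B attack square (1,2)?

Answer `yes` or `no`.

Answer: no

Derivation:
Op 1: place BN@(0,5)
Op 2: place BR@(2,5)
Op 3: place BR@(4,5)
Op 4: place WN@(0,1)
Op 5: remove (2,5)
Op 6: place BK@(3,2)
Op 7: place WK@(2,2)
Op 8: place WQ@(5,5)
Op 9: place WB@(3,1)
Per-piece attacks for B:
  BN@(0,5): attacks (1,3) (2,4)
  BK@(3,2): attacks (3,3) (3,1) (4,2) (2,2) (4,3) (4,1) (2,3) (2,1)
  BR@(4,5): attacks (4,4) (4,3) (4,2) (4,1) (4,0) (5,5) (3,5) (2,5) (1,5) (0,5) [ray(1,0) blocked at (5,5); ray(-1,0) blocked at (0,5)]
B attacks (1,2): no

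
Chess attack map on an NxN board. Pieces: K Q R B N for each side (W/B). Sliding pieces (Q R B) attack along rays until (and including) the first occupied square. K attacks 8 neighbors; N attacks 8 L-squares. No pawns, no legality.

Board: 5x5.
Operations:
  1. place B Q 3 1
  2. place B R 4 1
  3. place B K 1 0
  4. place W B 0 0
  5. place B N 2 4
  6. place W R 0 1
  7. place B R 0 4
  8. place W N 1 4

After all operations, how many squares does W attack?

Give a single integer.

Answer: 10

Derivation:
Op 1: place BQ@(3,1)
Op 2: place BR@(4,1)
Op 3: place BK@(1,0)
Op 4: place WB@(0,0)
Op 5: place BN@(2,4)
Op 6: place WR@(0,1)
Op 7: place BR@(0,4)
Op 8: place WN@(1,4)
Per-piece attacks for W:
  WB@(0,0): attacks (1,1) (2,2) (3,3) (4,4)
  WR@(0,1): attacks (0,2) (0,3) (0,4) (0,0) (1,1) (2,1) (3,1) [ray(0,1) blocked at (0,4); ray(0,-1) blocked at (0,0); ray(1,0) blocked at (3,1)]
  WN@(1,4): attacks (2,2) (3,3) (0,2)
Union (10 distinct): (0,0) (0,2) (0,3) (0,4) (1,1) (2,1) (2,2) (3,1) (3,3) (4,4)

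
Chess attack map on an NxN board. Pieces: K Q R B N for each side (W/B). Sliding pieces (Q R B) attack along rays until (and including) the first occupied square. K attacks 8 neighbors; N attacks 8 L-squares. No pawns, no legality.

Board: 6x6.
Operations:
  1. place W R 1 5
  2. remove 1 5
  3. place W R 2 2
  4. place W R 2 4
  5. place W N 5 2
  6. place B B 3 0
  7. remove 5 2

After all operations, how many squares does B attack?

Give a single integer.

Op 1: place WR@(1,5)
Op 2: remove (1,5)
Op 3: place WR@(2,2)
Op 4: place WR@(2,4)
Op 5: place WN@(5,2)
Op 6: place BB@(3,0)
Op 7: remove (5,2)
Per-piece attacks for B:
  BB@(3,0): attacks (4,1) (5,2) (2,1) (1,2) (0,3)
Union (5 distinct): (0,3) (1,2) (2,1) (4,1) (5,2)

Answer: 5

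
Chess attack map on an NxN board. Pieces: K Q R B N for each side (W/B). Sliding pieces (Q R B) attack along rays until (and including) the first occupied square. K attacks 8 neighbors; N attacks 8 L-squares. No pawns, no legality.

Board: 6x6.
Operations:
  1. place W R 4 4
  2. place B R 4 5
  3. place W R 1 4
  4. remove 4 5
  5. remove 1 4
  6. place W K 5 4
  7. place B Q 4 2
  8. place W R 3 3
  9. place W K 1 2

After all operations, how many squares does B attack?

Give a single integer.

Op 1: place WR@(4,4)
Op 2: place BR@(4,5)
Op 3: place WR@(1,4)
Op 4: remove (4,5)
Op 5: remove (1,4)
Op 6: place WK@(5,4)
Op 7: place BQ@(4,2)
Op 8: place WR@(3,3)
Op 9: place WK@(1,2)
Per-piece attacks for B:
  BQ@(4,2): attacks (4,3) (4,4) (4,1) (4,0) (5,2) (3,2) (2,2) (1,2) (5,3) (5,1) (3,3) (3,1) (2,0) [ray(0,1) blocked at (4,4); ray(-1,0) blocked at (1,2); ray(-1,1) blocked at (3,3)]
Union (13 distinct): (1,2) (2,0) (2,2) (3,1) (3,2) (3,3) (4,0) (4,1) (4,3) (4,4) (5,1) (5,2) (5,3)

Answer: 13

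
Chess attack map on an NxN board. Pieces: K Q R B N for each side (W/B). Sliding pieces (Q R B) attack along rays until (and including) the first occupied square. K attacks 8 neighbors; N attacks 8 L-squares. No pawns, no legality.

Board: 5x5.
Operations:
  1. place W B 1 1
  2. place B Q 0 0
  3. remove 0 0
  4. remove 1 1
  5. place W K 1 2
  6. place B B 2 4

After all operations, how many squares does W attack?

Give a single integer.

Answer: 8

Derivation:
Op 1: place WB@(1,1)
Op 2: place BQ@(0,0)
Op 3: remove (0,0)
Op 4: remove (1,1)
Op 5: place WK@(1,2)
Op 6: place BB@(2,4)
Per-piece attacks for W:
  WK@(1,2): attacks (1,3) (1,1) (2,2) (0,2) (2,3) (2,1) (0,3) (0,1)
Union (8 distinct): (0,1) (0,2) (0,3) (1,1) (1,3) (2,1) (2,2) (2,3)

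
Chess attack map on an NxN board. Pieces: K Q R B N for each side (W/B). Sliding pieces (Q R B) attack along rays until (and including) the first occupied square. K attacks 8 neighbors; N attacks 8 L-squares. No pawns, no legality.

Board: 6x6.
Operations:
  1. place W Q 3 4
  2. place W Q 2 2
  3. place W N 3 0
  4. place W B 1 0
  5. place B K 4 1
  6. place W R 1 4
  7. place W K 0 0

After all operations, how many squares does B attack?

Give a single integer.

Answer: 8

Derivation:
Op 1: place WQ@(3,4)
Op 2: place WQ@(2,2)
Op 3: place WN@(3,0)
Op 4: place WB@(1,0)
Op 5: place BK@(4,1)
Op 6: place WR@(1,4)
Op 7: place WK@(0,0)
Per-piece attacks for B:
  BK@(4,1): attacks (4,2) (4,0) (5,1) (3,1) (5,2) (5,0) (3,2) (3,0)
Union (8 distinct): (3,0) (3,1) (3,2) (4,0) (4,2) (5,0) (5,1) (5,2)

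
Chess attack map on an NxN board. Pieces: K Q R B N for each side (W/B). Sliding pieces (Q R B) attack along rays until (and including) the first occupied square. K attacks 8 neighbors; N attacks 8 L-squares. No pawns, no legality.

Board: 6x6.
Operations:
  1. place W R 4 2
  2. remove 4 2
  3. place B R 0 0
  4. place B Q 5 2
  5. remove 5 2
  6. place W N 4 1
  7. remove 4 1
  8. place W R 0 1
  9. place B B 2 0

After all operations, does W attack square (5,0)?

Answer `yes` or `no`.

Op 1: place WR@(4,2)
Op 2: remove (4,2)
Op 3: place BR@(0,0)
Op 4: place BQ@(5,2)
Op 5: remove (5,2)
Op 6: place WN@(4,1)
Op 7: remove (4,1)
Op 8: place WR@(0,1)
Op 9: place BB@(2,0)
Per-piece attacks for W:
  WR@(0,1): attacks (0,2) (0,3) (0,4) (0,5) (0,0) (1,1) (2,1) (3,1) (4,1) (5,1) [ray(0,-1) blocked at (0,0)]
W attacks (5,0): no

Answer: no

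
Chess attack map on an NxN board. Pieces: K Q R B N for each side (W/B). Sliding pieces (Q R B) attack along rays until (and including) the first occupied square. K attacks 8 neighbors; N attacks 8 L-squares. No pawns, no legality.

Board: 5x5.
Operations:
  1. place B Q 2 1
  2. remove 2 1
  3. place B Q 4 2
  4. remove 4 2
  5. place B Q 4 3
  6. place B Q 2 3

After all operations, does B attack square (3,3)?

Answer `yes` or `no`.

Op 1: place BQ@(2,1)
Op 2: remove (2,1)
Op 3: place BQ@(4,2)
Op 4: remove (4,2)
Op 5: place BQ@(4,3)
Op 6: place BQ@(2,3)
Per-piece attacks for B:
  BQ@(2,3): attacks (2,4) (2,2) (2,1) (2,0) (3,3) (4,3) (1,3) (0,3) (3,4) (3,2) (4,1) (1,4) (1,2) (0,1) [ray(1,0) blocked at (4,3)]
  BQ@(4,3): attacks (4,4) (4,2) (4,1) (4,0) (3,3) (2,3) (3,4) (3,2) (2,1) (1,0) [ray(-1,0) blocked at (2,3)]
B attacks (3,3): yes

Answer: yes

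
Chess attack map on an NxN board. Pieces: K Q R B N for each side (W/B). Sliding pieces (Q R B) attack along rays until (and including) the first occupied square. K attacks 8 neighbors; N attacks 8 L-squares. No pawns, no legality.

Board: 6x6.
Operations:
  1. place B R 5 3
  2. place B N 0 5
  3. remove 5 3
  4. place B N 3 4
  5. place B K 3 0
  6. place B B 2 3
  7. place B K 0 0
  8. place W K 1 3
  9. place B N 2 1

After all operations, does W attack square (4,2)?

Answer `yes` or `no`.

Op 1: place BR@(5,3)
Op 2: place BN@(0,5)
Op 3: remove (5,3)
Op 4: place BN@(3,4)
Op 5: place BK@(3,0)
Op 6: place BB@(2,3)
Op 7: place BK@(0,0)
Op 8: place WK@(1,3)
Op 9: place BN@(2,1)
Per-piece attacks for W:
  WK@(1,3): attacks (1,4) (1,2) (2,3) (0,3) (2,4) (2,2) (0,4) (0,2)
W attacks (4,2): no

Answer: no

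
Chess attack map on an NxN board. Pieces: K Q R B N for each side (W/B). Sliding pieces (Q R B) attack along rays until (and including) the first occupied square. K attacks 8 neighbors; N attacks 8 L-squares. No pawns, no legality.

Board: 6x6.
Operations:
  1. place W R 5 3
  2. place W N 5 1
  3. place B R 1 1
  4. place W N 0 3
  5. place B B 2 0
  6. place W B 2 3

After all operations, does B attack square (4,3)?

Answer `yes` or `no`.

Op 1: place WR@(5,3)
Op 2: place WN@(5,1)
Op 3: place BR@(1,1)
Op 4: place WN@(0,3)
Op 5: place BB@(2,0)
Op 6: place WB@(2,3)
Per-piece attacks for B:
  BR@(1,1): attacks (1,2) (1,3) (1,4) (1,5) (1,0) (2,1) (3,1) (4,1) (5,1) (0,1) [ray(1,0) blocked at (5,1)]
  BB@(2,0): attacks (3,1) (4,2) (5,3) (1,1) [ray(1,1) blocked at (5,3); ray(-1,1) blocked at (1,1)]
B attacks (4,3): no

Answer: no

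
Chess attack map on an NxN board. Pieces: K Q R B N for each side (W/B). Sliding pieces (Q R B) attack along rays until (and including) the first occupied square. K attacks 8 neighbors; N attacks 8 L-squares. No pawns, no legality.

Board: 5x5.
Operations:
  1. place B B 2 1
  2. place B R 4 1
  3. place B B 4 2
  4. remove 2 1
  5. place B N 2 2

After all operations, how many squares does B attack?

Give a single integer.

Op 1: place BB@(2,1)
Op 2: place BR@(4,1)
Op 3: place BB@(4,2)
Op 4: remove (2,1)
Op 5: place BN@(2,2)
Per-piece attacks for B:
  BN@(2,2): attacks (3,4) (4,3) (1,4) (0,3) (3,0) (4,1) (1,0) (0,1)
  BR@(4,1): attacks (4,2) (4,0) (3,1) (2,1) (1,1) (0,1) [ray(0,1) blocked at (4,2)]
  BB@(4,2): attacks (3,3) (2,4) (3,1) (2,0)
Union (16 distinct): (0,1) (0,3) (1,0) (1,1) (1,4) (2,0) (2,1) (2,4) (3,0) (3,1) (3,3) (3,4) (4,0) (4,1) (4,2) (4,3)

Answer: 16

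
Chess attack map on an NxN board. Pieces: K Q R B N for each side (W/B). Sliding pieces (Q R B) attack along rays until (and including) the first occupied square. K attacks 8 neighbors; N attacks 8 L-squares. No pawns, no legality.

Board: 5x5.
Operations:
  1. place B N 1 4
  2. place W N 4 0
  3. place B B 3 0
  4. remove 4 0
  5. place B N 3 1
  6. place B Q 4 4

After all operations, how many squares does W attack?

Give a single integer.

Answer: 0

Derivation:
Op 1: place BN@(1,4)
Op 2: place WN@(4,0)
Op 3: place BB@(3,0)
Op 4: remove (4,0)
Op 5: place BN@(3,1)
Op 6: place BQ@(4,4)
Per-piece attacks for W:
Union (0 distinct): (none)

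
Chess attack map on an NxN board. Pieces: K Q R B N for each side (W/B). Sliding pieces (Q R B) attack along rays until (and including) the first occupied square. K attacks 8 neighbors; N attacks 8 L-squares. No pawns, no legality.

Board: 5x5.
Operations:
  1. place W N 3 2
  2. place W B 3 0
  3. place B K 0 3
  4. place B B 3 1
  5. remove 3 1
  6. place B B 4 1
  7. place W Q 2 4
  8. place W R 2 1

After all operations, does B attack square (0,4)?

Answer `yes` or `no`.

Answer: yes

Derivation:
Op 1: place WN@(3,2)
Op 2: place WB@(3,0)
Op 3: place BK@(0,3)
Op 4: place BB@(3,1)
Op 5: remove (3,1)
Op 6: place BB@(4,1)
Op 7: place WQ@(2,4)
Op 8: place WR@(2,1)
Per-piece attacks for B:
  BK@(0,3): attacks (0,4) (0,2) (1,3) (1,4) (1,2)
  BB@(4,1): attacks (3,2) (3,0) [ray(-1,1) blocked at (3,2); ray(-1,-1) blocked at (3,0)]
B attacks (0,4): yes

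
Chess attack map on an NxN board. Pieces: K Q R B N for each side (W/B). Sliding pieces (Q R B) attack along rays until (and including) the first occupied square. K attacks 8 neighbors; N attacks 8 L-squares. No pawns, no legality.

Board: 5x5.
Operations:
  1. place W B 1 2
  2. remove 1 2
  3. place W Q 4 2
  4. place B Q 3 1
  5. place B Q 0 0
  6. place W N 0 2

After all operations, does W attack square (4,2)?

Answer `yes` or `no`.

Op 1: place WB@(1,2)
Op 2: remove (1,2)
Op 3: place WQ@(4,2)
Op 4: place BQ@(3,1)
Op 5: place BQ@(0,0)
Op 6: place WN@(0,2)
Per-piece attacks for W:
  WN@(0,2): attacks (1,4) (2,3) (1,0) (2,1)
  WQ@(4,2): attacks (4,3) (4,4) (4,1) (4,0) (3,2) (2,2) (1,2) (0,2) (3,3) (2,4) (3,1) [ray(-1,0) blocked at (0,2); ray(-1,-1) blocked at (3,1)]
W attacks (4,2): no

Answer: no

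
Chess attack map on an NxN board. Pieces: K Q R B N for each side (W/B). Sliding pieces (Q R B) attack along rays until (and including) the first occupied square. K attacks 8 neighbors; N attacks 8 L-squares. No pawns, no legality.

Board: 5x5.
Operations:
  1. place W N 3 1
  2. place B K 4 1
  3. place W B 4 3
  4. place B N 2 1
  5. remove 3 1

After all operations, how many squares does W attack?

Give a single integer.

Answer: 3

Derivation:
Op 1: place WN@(3,1)
Op 2: place BK@(4,1)
Op 3: place WB@(4,3)
Op 4: place BN@(2,1)
Op 5: remove (3,1)
Per-piece attacks for W:
  WB@(4,3): attacks (3,4) (3,2) (2,1) [ray(-1,-1) blocked at (2,1)]
Union (3 distinct): (2,1) (3,2) (3,4)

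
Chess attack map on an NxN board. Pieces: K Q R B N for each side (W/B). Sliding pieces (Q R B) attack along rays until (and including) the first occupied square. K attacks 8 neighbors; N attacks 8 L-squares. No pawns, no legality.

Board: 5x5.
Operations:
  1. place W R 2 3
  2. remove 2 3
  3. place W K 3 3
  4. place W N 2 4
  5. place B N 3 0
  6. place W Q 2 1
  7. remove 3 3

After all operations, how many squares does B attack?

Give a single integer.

Op 1: place WR@(2,3)
Op 2: remove (2,3)
Op 3: place WK@(3,3)
Op 4: place WN@(2,4)
Op 5: place BN@(3,0)
Op 6: place WQ@(2,1)
Op 7: remove (3,3)
Per-piece attacks for B:
  BN@(3,0): attacks (4,2) (2,2) (1,1)
Union (3 distinct): (1,1) (2,2) (4,2)

Answer: 3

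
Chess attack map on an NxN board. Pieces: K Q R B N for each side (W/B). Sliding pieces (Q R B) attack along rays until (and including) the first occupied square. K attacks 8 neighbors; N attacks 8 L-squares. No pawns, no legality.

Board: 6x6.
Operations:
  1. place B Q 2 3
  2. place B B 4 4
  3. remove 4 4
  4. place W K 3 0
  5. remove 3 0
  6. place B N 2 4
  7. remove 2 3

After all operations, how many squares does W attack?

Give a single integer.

Op 1: place BQ@(2,3)
Op 2: place BB@(4,4)
Op 3: remove (4,4)
Op 4: place WK@(3,0)
Op 5: remove (3,0)
Op 6: place BN@(2,4)
Op 7: remove (2,3)
Per-piece attacks for W:
Union (0 distinct): (none)

Answer: 0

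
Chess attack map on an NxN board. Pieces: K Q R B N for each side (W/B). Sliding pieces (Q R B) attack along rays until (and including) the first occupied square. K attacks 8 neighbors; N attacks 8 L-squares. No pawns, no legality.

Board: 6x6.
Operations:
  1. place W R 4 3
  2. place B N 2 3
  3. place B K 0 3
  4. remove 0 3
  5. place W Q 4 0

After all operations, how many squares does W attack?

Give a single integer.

Answer: 19

Derivation:
Op 1: place WR@(4,3)
Op 2: place BN@(2,3)
Op 3: place BK@(0,3)
Op 4: remove (0,3)
Op 5: place WQ@(4,0)
Per-piece attacks for W:
  WQ@(4,0): attacks (4,1) (4,2) (4,3) (5,0) (3,0) (2,0) (1,0) (0,0) (5,1) (3,1) (2,2) (1,3) (0,4) [ray(0,1) blocked at (4,3)]
  WR@(4,3): attacks (4,4) (4,5) (4,2) (4,1) (4,0) (5,3) (3,3) (2,3) [ray(0,-1) blocked at (4,0); ray(-1,0) blocked at (2,3)]
Union (19 distinct): (0,0) (0,4) (1,0) (1,3) (2,0) (2,2) (2,3) (3,0) (3,1) (3,3) (4,0) (4,1) (4,2) (4,3) (4,4) (4,5) (5,0) (5,1) (5,3)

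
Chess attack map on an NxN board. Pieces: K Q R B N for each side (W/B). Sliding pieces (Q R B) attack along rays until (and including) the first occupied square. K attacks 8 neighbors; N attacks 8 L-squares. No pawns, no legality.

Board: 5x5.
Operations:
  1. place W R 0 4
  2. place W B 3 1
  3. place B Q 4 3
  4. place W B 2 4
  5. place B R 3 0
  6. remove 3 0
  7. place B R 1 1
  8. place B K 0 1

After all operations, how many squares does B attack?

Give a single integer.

Op 1: place WR@(0,4)
Op 2: place WB@(3,1)
Op 3: place BQ@(4,3)
Op 4: place WB@(2,4)
Op 5: place BR@(3,0)
Op 6: remove (3,0)
Op 7: place BR@(1,1)
Op 8: place BK@(0,1)
Per-piece attacks for B:
  BK@(0,1): attacks (0,2) (0,0) (1,1) (1,2) (1,0)
  BR@(1,1): attacks (1,2) (1,3) (1,4) (1,0) (2,1) (3,1) (0,1) [ray(1,0) blocked at (3,1); ray(-1,0) blocked at (0,1)]
  BQ@(4,3): attacks (4,4) (4,2) (4,1) (4,0) (3,3) (2,3) (1,3) (0,3) (3,4) (3,2) (2,1) (1,0)
Union (19 distinct): (0,0) (0,1) (0,2) (0,3) (1,0) (1,1) (1,2) (1,3) (1,4) (2,1) (2,3) (3,1) (3,2) (3,3) (3,4) (4,0) (4,1) (4,2) (4,4)

Answer: 19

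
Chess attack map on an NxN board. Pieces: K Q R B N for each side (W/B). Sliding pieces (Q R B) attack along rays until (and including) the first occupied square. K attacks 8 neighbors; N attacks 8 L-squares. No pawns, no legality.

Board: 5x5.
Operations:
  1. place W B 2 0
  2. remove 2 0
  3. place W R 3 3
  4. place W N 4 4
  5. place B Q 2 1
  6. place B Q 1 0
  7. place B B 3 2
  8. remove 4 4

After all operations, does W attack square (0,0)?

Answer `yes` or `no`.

Op 1: place WB@(2,0)
Op 2: remove (2,0)
Op 3: place WR@(3,3)
Op 4: place WN@(4,4)
Op 5: place BQ@(2,1)
Op 6: place BQ@(1,0)
Op 7: place BB@(3,2)
Op 8: remove (4,4)
Per-piece attacks for W:
  WR@(3,3): attacks (3,4) (3,2) (4,3) (2,3) (1,3) (0,3) [ray(0,-1) blocked at (3,2)]
W attacks (0,0): no

Answer: no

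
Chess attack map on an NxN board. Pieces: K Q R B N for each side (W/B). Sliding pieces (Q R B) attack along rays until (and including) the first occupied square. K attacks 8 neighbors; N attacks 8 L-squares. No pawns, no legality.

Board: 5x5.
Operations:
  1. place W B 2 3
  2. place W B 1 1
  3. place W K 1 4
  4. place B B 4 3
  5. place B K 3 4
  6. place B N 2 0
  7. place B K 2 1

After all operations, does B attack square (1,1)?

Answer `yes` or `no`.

Answer: yes

Derivation:
Op 1: place WB@(2,3)
Op 2: place WB@(1,1)
Op 3: place WK@(1,4)
Op 4: place BB@(4,3)
Op 5: place BK@(3,4)
Op 6: place BN@(2,0)
Op 7: place BK@(2,1)
Per-piece attacks for B:
  BN@(2,0): attacks (3,2) (4,1) (1,2) (0,1)
  BK@(2,1): attacks (2,2) (2,0) (3,1) (1,1) (3,2) (3,0) (1,2) (1,0)
  BK@(3,4): attacks (3,3) (4,4) (2,4) (4,3) (2,3)
  BB@(4,3): attacks (3,4) (3,2) (2,1) [ray(-1,1) blocked at (3,4); ray(-1,-1) blocked at (2,1)]
B attacks (1,1): yes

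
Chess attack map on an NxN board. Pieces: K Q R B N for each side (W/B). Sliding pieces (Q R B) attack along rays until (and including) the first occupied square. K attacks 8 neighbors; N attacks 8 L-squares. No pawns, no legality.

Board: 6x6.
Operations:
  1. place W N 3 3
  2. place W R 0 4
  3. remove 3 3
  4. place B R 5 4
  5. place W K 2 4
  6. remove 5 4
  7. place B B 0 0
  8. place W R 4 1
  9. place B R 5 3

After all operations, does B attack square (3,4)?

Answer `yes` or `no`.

Op 1: place WN@(3,3)
Op 2: place WR@(0,4)
Op 3: remove (3,3)
Op 4: place BR@(5,4)
Op 5: place WK@(2,4)
Op 6: remove (5,4)
Op 7: place BB@(0,0)
Op 8: place WR@(4,1)
Op 9: place BR@(5,3)
Per-piece attacks for B:
  BB@(0,0): attacks (1,1) (2,2) (3,3) (4,4) (5,5)
  BR@(5,3): attacks (5,4) (5,5) (5,2) (5,1) (5,0) (4,3) (3,3) (2,3) (1,3) (0,3)
B attacks (3,4): no

Answer: no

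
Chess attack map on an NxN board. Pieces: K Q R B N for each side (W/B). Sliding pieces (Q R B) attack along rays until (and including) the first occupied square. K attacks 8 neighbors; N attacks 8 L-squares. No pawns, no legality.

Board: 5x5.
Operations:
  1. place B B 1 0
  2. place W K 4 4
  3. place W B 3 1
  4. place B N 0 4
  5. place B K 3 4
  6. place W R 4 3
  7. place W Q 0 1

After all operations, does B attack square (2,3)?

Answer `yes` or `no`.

Op 1: place BB@(1,0)
Op 2: place WK@(4,4)
Op 3: place WB@(3,1)
Op 4: place BN@(0,4)
Op 5: place BK@(3,4)
Op 6: place WR@(4,3)
Op 7: place WQ@(0,1)
Per-piece attacks for B:
  BN@(0,4): attacks (1,2) (2,3)
  BB@(1,0): attacks (2,1) (3,2) (4,3) (0,1) [ray(1,1) blocked at (4,3); ray(-1,1) blocked at (0,1)]
  BK@(3,4): attacks (3,3) (4,4) (2,4) (4,3) (2,3)
B attacks (2,3): yes

Answer: yes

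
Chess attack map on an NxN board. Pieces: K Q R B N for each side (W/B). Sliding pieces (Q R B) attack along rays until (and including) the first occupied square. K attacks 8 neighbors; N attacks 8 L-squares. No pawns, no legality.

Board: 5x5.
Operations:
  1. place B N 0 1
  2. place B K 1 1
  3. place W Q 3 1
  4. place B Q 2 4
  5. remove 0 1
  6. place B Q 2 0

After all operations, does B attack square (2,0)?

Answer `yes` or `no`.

Answer: yes

Derivation:
Op 1: place BN@(0,1)
Op 2: place BK@(1,1)
Op 3: place WQ@(3,1)
Op 4: place BQ@(2,4)
Op 5: remove (0,1)
Op 6: place BQ@(2,0)
Per-piece attacks for B:
  BK@(1,1): attacks (1,2) (1,0) (2,1) (0,1) (2,2) (2,0) (0,2) (0,0)
  BQ@(2,0): attacks (2,1) (2,2) (2,3) (2,4) (3,0) (4,0) (1,0) (0,0) (3,1) (1,1) [ray(0,1) blocked at (2,4); ray(1,1) blocked at (3,1); ray(-1,1) blocked at (1,1)]
  BQ@(2,4): attacks (2,3) (2,2) (2,1) (2,0) (3,4) (4,4) (1,4) (0,4) (3,3) (4,2) (1,3) (0,2) [ray(0,-1) blocked at (2,0)]
B attacks (2,0): yes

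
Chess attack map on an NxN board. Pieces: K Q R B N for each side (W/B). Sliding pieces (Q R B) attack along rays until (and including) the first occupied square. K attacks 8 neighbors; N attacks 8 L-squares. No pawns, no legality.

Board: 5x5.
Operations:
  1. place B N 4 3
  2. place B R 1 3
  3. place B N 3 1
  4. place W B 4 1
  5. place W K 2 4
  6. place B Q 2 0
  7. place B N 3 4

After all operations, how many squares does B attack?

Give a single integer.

Op 1: place BN@(4,3)
Op 2: place BR@(1,3)
Op 3: place BN@(3,1)
Op 4: place WB@(4,1)
Op 5: place WK@(2,4)
Op 6: place BQ@(2,0)
Op 7: place BN@(3,4)
Per-piece attacks for B:
  BR@(1,3): attacks (1,4) (1,2) (1,1) (1,0) (2,3) (3,3) (4,3) (0,3) [ray(1,0) blocked at (4,3)]
  BQ@(2,0): attacks (2,1) (2,2) (2,3) (2,4) (3,0) (4,0) (1,0) (0,0) (3,1) (1,1) (0,2) [ray(0,1) blocked at (2,4); ray(1,1) blocked at (3,1)]
  BN@(3,1): attacks (4,3) (2,3) (1,2) (1,0)
  BN@(3,4): attacks (4,2) (2,2) (1,3)
  BN@(4,3): attacks (2,4) (3,1) (2,2)
Union (18 distinct): (0,0) (0,2) (0,3) (1,0) (1,1) (1,2) (1,3) (1,4) (2,1) (2,2) (2,3) (2,4) (3,0) (3,1) (3,3) (4,0) (4,2) (4,3)

Answer: 18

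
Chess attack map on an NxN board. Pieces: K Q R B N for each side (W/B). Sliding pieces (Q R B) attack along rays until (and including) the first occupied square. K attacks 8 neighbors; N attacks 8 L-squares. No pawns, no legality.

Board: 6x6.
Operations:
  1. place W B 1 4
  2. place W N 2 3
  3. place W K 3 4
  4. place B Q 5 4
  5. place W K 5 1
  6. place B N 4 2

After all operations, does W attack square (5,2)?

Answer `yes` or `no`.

Answer: yes

Derivation:
Op 1: place WB@(1,4)
Op 2: place WN@(2,3)
Op 3: place WK@(3,4)
Op 4: place BQ@(5,4)
Op 5: place WK@(5,1)
Op 6: place BN@(4,2)
Per-piece attacks for W:
  WB@(1,4): attacks (2,5) (2,3) (0,5) (0,3) [ray(1,-1) blocked at (2,3)]
  WN@(2,3): attacks (3,5) (4,4) (1,5) (0,4) (3,1) (4,2) (1,1) (0,2)
  WK@(3,4): attacks (3,5) (3,3) (4,4) (2,4) (4,5) (4,3) (2,5) (2,3)
  WK@(5,1): attacks (5,2) (5,0) (4,1) (4,2) (4,0)
W attacks (5,2): yes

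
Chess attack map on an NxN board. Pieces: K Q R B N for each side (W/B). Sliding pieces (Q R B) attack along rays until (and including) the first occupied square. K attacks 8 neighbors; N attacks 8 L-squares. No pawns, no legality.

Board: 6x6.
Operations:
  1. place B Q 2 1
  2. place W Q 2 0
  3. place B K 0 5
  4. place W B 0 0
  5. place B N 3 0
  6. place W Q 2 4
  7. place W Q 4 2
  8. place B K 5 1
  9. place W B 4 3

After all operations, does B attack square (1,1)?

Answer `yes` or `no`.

Op 1: place BQ@(2,1)
Op 2: place WQ@(2,0)
Op 3: place BK@(0,5)
Op 4: place WB@(0,0)
Op 5: place BN@(3,0)
Op 6: place WQ@(2,4)
Op 7: place WQ@(4,2)
Op 8: place BK@(5,1)
Op 9: place WB@(4,3)
Per-piece attacks for B:
  BK@(0,5): attacks (0,4) (1,5) (1,4)
  BQ@(2,1): attacks (2,2) (2,3) (2,4) (2,0) (3,1) (4,1) (5,1) (1,1) (0,1) (3,2) (4,3) (3,0) (1,2) (0,3) (1,0) [ray(0,1) blocked at (2,4); ray(0,-1) blocked at (2,0); ray(1,0) blocked at (5,1); ray(1,1) blocked at (4,3); ray(1,-1) blocked at (3,0)]
  BN@(3,0): attacks (4,2) (5,1) (2,2) (1,1)
  BK@(5,1): attacks (5,2) (5,0) (4,1) (4,2) (4,0)
B attacks (1,1): yes

Answer: yes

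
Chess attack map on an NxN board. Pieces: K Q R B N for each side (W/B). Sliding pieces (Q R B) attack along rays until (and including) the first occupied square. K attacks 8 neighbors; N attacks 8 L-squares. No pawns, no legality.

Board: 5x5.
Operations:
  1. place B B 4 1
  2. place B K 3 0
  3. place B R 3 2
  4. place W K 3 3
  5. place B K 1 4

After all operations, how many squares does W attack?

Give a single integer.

Op 1: place BB@(4,1)
Op 2: place BK@(3,0)
Op 3: place BR@(3,2)
Op 4: place WK@(3,3)
Op 5: place BK@(1,4)
Per-piece attacks for W:
  WK@(3,3): attacks (3,4) (3,2) (4,3) (2,3) (4,4) (4,2) (2,4) (2,2)
Union (8 distinct): (2,2) (2,3) (2,4) (3,2) (3,4) (4,2) (4,3) (4,4)

Answer: 8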